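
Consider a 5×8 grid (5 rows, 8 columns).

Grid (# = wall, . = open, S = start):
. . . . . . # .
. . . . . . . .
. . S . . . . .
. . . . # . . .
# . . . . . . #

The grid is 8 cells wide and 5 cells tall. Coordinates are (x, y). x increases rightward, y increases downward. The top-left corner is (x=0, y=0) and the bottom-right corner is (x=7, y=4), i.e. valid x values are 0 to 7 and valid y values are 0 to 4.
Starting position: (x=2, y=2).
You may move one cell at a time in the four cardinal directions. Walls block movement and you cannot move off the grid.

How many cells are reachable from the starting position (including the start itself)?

BFS flood-fill from (x=2, y=2):
  Distance 0: (x=2, y=2)
  Distance 1: (x=2, y=1), (x=1, y=2), (x=3, y=2), (x=2, y=3)
  Distance 2: (x=2, y=0), (x=1, y=1), (x=3, y=1), (x=0, y=2), (x=4, y=2), (x=1, y=3), (x=3, y=3), (x=2, y=4)
  Distance 3: (x=1, y=0), (x=3, y=0), (x=0, y=1), (x=4, y=1), (x=5, y=2), (x=0, y=3), (x=1, y=4), (x=3, y=4)
  Distance 4: (x=0, y=0), (x=4, y=0), (x=5, y=1), (x=6, y=2), (x=5, y=3), (x=4, y=4)
  Distance 5: (x=5, y=0), (x=6, y=1), (x=7, y=2), (x=6, y=3), (x=5, y=4)
  Distance 6: (x=7, y=1), (x=7, y=3), (x=6, y=4)
  Distance 7: (x=7, y=0)
Total reachable: 36 (grid has 36 open cells total)

Answer: Reachable cells: 36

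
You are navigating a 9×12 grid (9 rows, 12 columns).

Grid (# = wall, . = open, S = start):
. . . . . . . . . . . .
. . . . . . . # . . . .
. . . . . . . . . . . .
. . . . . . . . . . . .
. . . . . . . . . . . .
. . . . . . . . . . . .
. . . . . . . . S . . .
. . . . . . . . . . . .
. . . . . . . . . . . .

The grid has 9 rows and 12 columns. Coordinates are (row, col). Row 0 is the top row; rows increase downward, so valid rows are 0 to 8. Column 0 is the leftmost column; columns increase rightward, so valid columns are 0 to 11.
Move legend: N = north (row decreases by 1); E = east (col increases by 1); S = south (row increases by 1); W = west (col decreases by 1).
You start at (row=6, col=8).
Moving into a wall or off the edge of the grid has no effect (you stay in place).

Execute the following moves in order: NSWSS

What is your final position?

Start: (row=6, col=8)
  N (north): (row=6, col=8) -> (row=5, col=8)
  S (south): (row=5, col=8) -> (row=6, col=8)
  W (west): (row=6, col=8) -> (row=6, col=7)
  S (south): (row=6, col=7) -> (row=7, col=7)
  S (south): (row=7, col=7) -> (row=8, col=7)
Final: (row=8, col=7)

Answer: Final position: (row=8, col=7)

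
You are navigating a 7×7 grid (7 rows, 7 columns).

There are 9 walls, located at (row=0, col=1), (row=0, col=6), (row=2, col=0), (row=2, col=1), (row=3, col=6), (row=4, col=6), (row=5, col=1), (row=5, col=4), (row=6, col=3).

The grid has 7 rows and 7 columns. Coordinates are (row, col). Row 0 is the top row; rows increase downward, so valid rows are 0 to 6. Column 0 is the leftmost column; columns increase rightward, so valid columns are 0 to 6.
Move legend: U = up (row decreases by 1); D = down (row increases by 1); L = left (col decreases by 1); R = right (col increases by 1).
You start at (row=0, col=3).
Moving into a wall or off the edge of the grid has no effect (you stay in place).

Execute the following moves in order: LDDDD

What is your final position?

Start: (row=0, col=3)
  L (left): (row=0, col=3) -> (row=0, col=2)
  D (down): (row=0, col=2) -> (row=1, col=2)
  D (down): (row=1, col=2) -> (row=2, col=2)
  D (down): (row=2, col=2) -> (row=3, col=2)
  D (down): (row=3, col=2) -> (row=4, col=2)
Final: (row=4, col=2)

Answer: Final position: (row=4, col=2)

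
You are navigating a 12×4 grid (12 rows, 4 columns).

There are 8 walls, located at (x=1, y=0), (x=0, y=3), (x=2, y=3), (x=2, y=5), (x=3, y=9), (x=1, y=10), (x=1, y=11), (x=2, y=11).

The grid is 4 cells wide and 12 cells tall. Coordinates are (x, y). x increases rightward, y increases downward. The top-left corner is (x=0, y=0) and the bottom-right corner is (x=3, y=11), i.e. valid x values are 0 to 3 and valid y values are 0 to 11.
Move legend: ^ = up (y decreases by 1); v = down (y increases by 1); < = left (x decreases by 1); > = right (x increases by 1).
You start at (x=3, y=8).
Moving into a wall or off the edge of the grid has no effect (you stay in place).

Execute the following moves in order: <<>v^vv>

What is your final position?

Start: (x=3, y=8)
  < (left): (x=3, y=8) -> (x=2, y=8)
  < (left): (x=2, y=8) -> (x=1, y=8)
  > (right): (x=1, y=8) -> (x=2, y=8)
  v (down): (x=2, y=8) -> (x=2, y=9)
  ^ (up): (x=2, y=9) -> (x=2, y=8)
  v (down): (x=2, y=8) -> (x=2, y=9)
  v (down): (x=2, y=9) -> (x=2, y=10)
  > (right): (x=2, y=10) -> (x=3, y=10)
Final: (x=3, y=10)

Answer: Final position: (x=3, y=10)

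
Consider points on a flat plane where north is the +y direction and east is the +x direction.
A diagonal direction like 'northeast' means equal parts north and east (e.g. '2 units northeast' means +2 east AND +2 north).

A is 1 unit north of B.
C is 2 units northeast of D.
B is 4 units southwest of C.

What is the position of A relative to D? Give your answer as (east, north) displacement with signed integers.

Answer: A is at (east=-2, north=-1) relative to D.

Derivation:
Place D at the origin (east=0, north=0).
  C is 2 units northeast of D: delta (east=+2, north=+2); C at (east=2, north=2).
  B is 4 units southwest of C: delta (east=-4, north=-4); B at (east=-2, north=-2).
  A is 1 unit north of B: delta (east=+0, north=+1); A at (east=-2, north=-1).
Therefore A relative to D: (east=-2, north=-1).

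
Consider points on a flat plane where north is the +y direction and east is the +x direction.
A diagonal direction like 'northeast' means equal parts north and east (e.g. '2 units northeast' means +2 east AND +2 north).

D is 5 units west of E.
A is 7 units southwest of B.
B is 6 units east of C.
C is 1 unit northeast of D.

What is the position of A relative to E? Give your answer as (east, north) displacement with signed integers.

Place E at the origin (east=0, north=0).
  D is 5 units west of E: delta (east=-5, north=+0); D at (east=-5, north=0).
  C is 1 unit northeast of D: delta (east=+1, north=+1); C at (east=-4, north=1).
  B is 6 units east of C: delta (east=+6, north=+0); B at (east=2, north=1).
  A is 7 units southwest of B: delta (east=-7, north=-7); A at (east=-5, north=-6).
Therefore A relative to E: (east=-5, north=-6).

Answer: A is at (east=-5, north=-6) relative to E.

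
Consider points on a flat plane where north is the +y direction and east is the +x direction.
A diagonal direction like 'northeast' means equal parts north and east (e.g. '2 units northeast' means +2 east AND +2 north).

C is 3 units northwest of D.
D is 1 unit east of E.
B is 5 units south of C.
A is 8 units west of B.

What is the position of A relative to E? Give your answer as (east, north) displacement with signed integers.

Answer: A is at (east=-10, north=-2) relative to E.

Derivation:
Place E at the origin (east=0, north=0).
  D is 1 unit east of E: delta (east=+1, north=+0); D at (east=1, north=0).
  C is 3 units northwest of D: delta (east=-3, north=+3); C at (east=-2, north=3).
  B is 5 units south of C: delta (east=+0, north=-5); B at (east=-2, north=-2).
  A is 8 units west of B: delta (east=-8, north=+0); A at (east=-10, north=-2).
Therefore A relative to E: (east=-10, north=-2).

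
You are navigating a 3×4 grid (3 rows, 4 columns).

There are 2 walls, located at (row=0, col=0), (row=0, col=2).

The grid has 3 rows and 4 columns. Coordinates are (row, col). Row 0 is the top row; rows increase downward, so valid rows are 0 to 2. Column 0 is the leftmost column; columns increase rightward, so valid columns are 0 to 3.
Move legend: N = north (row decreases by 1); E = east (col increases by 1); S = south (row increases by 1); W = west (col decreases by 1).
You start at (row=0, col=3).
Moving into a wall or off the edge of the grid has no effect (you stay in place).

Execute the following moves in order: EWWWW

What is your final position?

Start: (row=0, col=3)
  E (east): blocked, stay at (row=0, col=3)
  [×4]W (west): blocked, stay at (row=0, col=3)
Final: (row=0, col=3)

Answer: Final position: (row=0, col=3)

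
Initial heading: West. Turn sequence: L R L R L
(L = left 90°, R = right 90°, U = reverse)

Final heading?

Start: West
  L (left (90° counter-clockwise)) -> South
  R (right (90° clockwise)) -> West
  L (left (90° counter-clockwise)) -> South
  R (right (90° clockwise)) -> West
  L (left (90° counter-clockwise)) -> South
Final: South

Answer: Final heading: South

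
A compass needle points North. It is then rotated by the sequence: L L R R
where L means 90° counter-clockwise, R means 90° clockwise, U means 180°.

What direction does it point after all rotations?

Start: North
  L (left (90° counter-clockwise)) -> West
  L (left (90° counter-clockwise)) -> South
  R (right (90° clockwise)) -> West
  R (right (90° clockwise)) -> North
Final: North

Answer: Final heading: North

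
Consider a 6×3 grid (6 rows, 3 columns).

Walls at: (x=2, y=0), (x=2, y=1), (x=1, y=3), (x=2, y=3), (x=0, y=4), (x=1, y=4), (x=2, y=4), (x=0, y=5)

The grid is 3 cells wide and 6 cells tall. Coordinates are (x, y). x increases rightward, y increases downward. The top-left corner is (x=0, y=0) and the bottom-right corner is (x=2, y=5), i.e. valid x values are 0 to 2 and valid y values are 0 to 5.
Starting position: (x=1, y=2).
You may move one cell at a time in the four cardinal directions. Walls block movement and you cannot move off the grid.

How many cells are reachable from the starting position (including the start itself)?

Answer: Reachable cells: 8

Derivation:
BFS flood-fill from (x=1, y=2):
  Distance 0: (x=1, y=2)
  Distance 1: (x=1, y=1), (x=0, y=2), (x=2, y=2)
  Distance 2: (x=1, y=0), (x=0, y=1), (x=0, y=3)
  Distance 3: (x=0, y=0)
Total reachable: 8 (grid has 10 open cells total)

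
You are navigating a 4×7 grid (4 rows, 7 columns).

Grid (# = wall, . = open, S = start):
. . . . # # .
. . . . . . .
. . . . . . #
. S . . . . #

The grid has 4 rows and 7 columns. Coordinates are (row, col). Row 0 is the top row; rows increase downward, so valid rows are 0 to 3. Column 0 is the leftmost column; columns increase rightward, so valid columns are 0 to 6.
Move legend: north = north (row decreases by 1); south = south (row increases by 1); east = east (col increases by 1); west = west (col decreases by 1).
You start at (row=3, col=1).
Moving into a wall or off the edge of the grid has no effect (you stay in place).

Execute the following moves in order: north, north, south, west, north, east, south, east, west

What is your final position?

Answer: Final position: (row=2, col=1)

Derivation:
Start: (row=3, col=1)
  north (north): (row=3, col=1) -> (row=2, col=1)
  north (north): (row=2, col=1) -> (row=1, col=1)
  south (south): (row=1, col=1) -> (row=2, col=1)
  west (west): (row=2, col=1) -> (row=2, col=0)
  north (north): (row=2, col=0) -> (row=1, col=0)
  east (east): (row=1, col=0) -> (row=1, col=1)
  south (south): (row=1, col=1) -> (row=2, col=1)
  east (east): (row=2, col=1) -> (row=2, col=2)
  west (west): (row=2, col=2) -> (row=2, col=1)
Final: (row=2, col=1)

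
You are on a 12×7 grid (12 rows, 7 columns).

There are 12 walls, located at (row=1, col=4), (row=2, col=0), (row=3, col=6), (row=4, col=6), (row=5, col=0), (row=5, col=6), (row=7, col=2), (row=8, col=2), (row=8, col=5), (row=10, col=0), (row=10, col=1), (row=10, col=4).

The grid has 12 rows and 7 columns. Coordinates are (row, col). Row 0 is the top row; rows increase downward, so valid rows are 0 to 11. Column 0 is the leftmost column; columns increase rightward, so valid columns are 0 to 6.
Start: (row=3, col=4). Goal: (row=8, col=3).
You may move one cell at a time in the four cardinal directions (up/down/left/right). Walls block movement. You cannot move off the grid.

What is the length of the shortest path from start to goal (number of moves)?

Answer: Shortest path length: 6

Derivation:
BFS from (row=3, col=4) until reaching (row=8, col=3):
  Distance 0: (row=3, col=4)
  Distance 1: (row=2, col=4), (row=3, col=3), (row=3, col=5), (row=4, col=4)
  Distance 2: (row=2, col=3), (row=2, col=5), (row=3, col=2), (row=4, col=3), (row=4, col=5), (row=5, col=4)
  Distance 3: (row=1, col=3), (row=1, col=5), (row=2, col=2), (row=2, col=6), (row=3, col=1), (row=4, col=2), (row=5, col=3), (row=5, col=5), (row=6, col=4)
  Distance 4: (row=0, col=3), (row=0, col=5), (row=1, col=2), (row=1, col=6), (row=2, col=1), (row=3, col=0), (row=4, col=1), (row=5, col=2), (row=6, col=3), (row=6, col=5), (row=7, col=4)
  Distance 5: (row=0, col=2), (row=0, col=4), (row=0, col=6), (row=1, col=1), (row=4, col=0), (row=5, col=1), (row=6, col=2), (row=6, col=6), (row=7, col=3), (row=7, col=5), (row=8, col=4)
  Distance 6: (row=0, col=1), (row=1, col=0), (row=6, col=1), (row=7, col=6), (row=8, col=3), (row=9, col=4)  <- goal reached here
One shortest path (6 moves): (row=3, col=4) -> (row=3, col=3) -> (row=4, col=3) -> (row=5, col=3) -> (row=6, col=3) -> (row=7, col=3) -> (row=8, col=3)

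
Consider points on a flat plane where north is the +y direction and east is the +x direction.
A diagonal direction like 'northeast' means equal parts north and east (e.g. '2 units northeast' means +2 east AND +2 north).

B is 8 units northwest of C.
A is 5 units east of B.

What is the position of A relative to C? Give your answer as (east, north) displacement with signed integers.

Place C at the origin (east=0, north=0).
  B is 8 units northwest of C: delta (east=-8, north=+8); B at (east=-8, north=8).
  A is 5 units east of B: delta (east=+5, north=+0); A at (east=-3, north=8).
Therefore A relative to C: (east=-3, north=8).

Answer: A is at (east=-3, north=8) relative to C.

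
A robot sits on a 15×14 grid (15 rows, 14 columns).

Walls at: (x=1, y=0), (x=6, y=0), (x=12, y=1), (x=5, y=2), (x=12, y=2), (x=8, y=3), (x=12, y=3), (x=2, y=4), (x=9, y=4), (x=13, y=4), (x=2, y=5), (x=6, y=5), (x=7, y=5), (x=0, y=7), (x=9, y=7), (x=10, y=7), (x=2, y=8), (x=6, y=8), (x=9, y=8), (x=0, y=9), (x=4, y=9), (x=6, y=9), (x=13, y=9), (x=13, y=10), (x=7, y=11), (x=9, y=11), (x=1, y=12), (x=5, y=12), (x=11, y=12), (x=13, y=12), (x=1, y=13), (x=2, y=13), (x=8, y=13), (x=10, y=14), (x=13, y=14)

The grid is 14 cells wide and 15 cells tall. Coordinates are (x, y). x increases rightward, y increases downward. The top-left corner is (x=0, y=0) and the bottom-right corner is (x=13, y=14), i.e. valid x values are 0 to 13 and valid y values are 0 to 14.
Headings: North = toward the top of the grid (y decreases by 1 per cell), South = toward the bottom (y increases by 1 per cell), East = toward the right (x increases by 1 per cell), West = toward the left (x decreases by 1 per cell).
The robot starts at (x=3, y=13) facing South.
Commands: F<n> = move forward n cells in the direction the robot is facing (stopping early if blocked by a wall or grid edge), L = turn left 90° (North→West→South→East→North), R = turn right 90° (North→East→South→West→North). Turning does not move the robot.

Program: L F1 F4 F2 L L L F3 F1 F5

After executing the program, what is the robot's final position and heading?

Answer: Final position: (x=7, y=14), facing South

Derivation:
Start: (x=3, y=13), facing South
  L: turn left, now facing East
  F1: move forward 1, now at (x=4, y=13)
  F4: move forward 3/4 (blocked), now at (x=7, y=13)
  F2: move forward 0/2 (blocked), now at (x=7, y=13)
  L: turn left, now facing North
  L: turn left, now facing West
  L: turn left, now facing South
  F3: move forward 1/3 (blocked), now at (x=7, y=14)
  F1: move forward 0/1 (blocked), now at (x=7, y=14)
  F5: move forward 0/5 (blocked), now at (x=7, y=14)
Final: (x=7, y=14), facing South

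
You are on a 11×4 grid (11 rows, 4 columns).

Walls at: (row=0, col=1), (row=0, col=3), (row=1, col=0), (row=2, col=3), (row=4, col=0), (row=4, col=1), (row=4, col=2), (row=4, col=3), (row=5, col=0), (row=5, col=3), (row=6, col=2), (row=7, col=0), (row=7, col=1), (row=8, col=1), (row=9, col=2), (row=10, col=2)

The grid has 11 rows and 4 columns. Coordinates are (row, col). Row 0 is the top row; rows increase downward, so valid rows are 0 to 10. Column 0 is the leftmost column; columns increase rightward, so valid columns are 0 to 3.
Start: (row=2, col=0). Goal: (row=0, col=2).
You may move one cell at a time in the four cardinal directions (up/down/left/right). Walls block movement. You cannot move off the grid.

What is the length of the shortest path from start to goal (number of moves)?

Answer: Shortest path length: 4

Derivation:
BFS from (row=2, col=0) until reaching (row=0, col=2):
  Distance 0: (row=2, col=0)
  Distance 1: (row=2, col=1), (row=3, col=0)
  Distance 2: (row=1, col=1), (row=2, col=2), (row=3, col=1)
  Distance 3: (row=1, col=2), (row=3, col=2)
  Distance 4: (row=0, col=2), (row=1, col=3), (row=3, col=3)  <- goal reached here
One shortest path (4 moves): (row=2, col=0) -> (row=2, col=1) -> (row=2, col=2) -> (row=1, col=2) -> (row=0, col=2)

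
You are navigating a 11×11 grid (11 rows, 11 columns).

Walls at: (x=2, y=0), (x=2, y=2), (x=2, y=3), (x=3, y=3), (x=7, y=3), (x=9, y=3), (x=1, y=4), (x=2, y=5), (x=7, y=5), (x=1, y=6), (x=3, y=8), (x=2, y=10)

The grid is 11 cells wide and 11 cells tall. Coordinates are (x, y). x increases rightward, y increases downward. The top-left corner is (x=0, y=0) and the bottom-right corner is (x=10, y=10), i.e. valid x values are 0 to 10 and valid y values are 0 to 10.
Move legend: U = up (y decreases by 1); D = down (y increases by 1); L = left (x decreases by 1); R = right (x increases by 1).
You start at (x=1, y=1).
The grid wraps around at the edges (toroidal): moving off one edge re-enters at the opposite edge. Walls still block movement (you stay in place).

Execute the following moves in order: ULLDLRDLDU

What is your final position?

Answer: Final position: (x=9, y=1)

Derivation:
Start: (x=1, y=1)
  U (up): (x=1, y=1) -> (x=1, y=0)
  L (left): (x=1, y=0) -> (x=0, y=0)
  L (left): (x=0, y=0) -> (x=10, y=0)
  D (down): (x=10, y=0) -> (x=10, y=1)
  L (left): (x=10, y=1) -> (x=9, y=1)
  R (right): (x=9, y=1) -> (x=10, y=1)
  D (down): (x=10, y=1) -> (x=10, y=2)
  L (left): (x=10, y=2) -> (x=9, y=2)
  D (down): blocked, stay at (x=9, y=2)
  U (up): (x=9, y=2) -> (x=9, y=1)
Final: (x=9, y=1)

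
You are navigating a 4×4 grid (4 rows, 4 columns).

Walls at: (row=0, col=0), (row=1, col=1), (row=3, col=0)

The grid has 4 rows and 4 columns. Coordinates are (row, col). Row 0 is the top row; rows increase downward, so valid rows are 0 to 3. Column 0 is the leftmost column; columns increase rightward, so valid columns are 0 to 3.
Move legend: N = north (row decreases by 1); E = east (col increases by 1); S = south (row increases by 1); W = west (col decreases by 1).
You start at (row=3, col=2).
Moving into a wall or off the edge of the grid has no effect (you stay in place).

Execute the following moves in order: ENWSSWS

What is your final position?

Answer: Final position: (row=3, col=1)

Derivation:
Start: (row=3, col=2)
  E (east): (row=3, col=2) -> (row=3, col=3)
  N (north): (row=3, col=3) -> (row=2, col=3)
  W (west): (row=2, col=3) -> (row=2, col=2)
  S (south): (row=2, col=2) -> (row=3, col=2)
  S (south): blocked, stay at (row=3, col=2)
  W (west): (row=3, col=2) -> (row=3, col=1)
  S (south): blocked, stay at (row=3, col=1)
Final: (row=3, col=1)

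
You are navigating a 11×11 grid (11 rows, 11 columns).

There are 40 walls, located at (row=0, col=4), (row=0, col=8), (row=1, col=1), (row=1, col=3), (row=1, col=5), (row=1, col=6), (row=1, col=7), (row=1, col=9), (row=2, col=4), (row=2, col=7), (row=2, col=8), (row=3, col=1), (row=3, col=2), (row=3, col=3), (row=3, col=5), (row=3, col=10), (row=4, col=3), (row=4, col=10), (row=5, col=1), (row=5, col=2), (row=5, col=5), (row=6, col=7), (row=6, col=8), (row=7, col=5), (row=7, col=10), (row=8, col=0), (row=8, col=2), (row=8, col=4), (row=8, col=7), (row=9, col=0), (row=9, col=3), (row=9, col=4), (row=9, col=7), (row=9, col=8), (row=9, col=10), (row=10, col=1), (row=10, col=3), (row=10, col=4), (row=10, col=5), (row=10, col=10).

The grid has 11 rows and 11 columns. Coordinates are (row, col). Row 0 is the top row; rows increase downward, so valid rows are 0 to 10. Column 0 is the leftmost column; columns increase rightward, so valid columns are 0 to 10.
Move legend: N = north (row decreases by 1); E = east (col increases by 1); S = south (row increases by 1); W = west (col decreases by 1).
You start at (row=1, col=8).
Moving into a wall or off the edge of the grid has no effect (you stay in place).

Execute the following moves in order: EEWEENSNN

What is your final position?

Answer: Final position: (row=1, col=8)

Derivation:
Start: (row=1, col=8)
  E (east): blocked, stay at (row=1, col=8)
  E (east): blocked, stay at (row=1, col=8)
  W (west): blocked, stay at (row=1, col=8)
  E (east): blocked, stay at (row=1, col=8)
  E (east): blocked, stay at (row=1, col=8)
  N (north): blocked, stay at (row=1, col=8)
  S (south): blocked, stay at (row=1, col=8)
  N (north): blocked, stay at (row=1, col=8)
  N (north): blocked, stay at (row=1, col=8)
Final: (row=1, col=8)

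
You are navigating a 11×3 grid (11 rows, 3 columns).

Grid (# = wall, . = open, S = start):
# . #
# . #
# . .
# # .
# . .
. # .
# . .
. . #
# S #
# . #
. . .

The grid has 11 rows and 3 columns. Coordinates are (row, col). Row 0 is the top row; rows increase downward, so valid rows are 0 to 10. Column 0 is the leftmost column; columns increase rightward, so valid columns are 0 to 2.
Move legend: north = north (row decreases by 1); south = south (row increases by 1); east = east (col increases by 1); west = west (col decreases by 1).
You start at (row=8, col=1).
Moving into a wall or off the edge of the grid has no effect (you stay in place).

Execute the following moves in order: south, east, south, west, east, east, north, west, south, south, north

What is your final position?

Start: (row=8, col=1)
  south (south): (row=8, col=1) -> (row=9, col=1)
  east (east): blocked, stay at (row=9, col=1)
  south (south): (row=9, col=1) -> (row=10, col=1)
  west (west): (row=10, col=1) -> (row=10, col=0)
  east (east): (row=10, col=0) -> (row=10, col=1)
  east (east): (row=10, col=1) -> (row=10, col=2)
  north (north): blocked, stay at (row=10, col=2)
  west (west): (row=10, col=2) -> (row=10, col=1)
  south (south): blocked, stay at (row=10, col=1)
  south (south): blocked, stay at (row=10, col=1)
  north (north): (row=10, col=1) -> (row=9, col=1)
Final: (row=9, col=1)

Answer: Final position: (row=9, col=1)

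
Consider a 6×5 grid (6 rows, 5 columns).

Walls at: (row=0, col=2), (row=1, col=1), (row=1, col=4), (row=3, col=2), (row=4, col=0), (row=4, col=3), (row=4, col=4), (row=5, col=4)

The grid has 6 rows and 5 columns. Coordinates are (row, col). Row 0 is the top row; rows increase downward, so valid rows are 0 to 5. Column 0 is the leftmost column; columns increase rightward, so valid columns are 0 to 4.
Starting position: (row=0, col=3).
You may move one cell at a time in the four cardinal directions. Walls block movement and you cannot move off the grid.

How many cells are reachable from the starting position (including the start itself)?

Answer: Reachable cells: 22

Derivation:
BFS flood-fill from (row=0, col=3):
  Distance 0: (row=0, col=3)
  Distance 1: (row=0, col=4), (row=1, col=3)
  Distance 2: (row=1, col=2), (row=2, col=3)
  Distance 3: (row=2, col=2), (row=2, col=4), (row=3, col=3)
  Distance 4: (row=2, col=1), (row=3, col=4)
  Distance 5: (row=2, col=0), (row=3, col=1)
  Distance 6: (row=1, col=0), (row=3, col=0), (row=4, col=1)
  Distance 7: (row=0, col=0), (row=4, col=2), (row=5, col=1)
  Distance 8: (row=0, col=1), (row=5, col=0), (row=5, col=2)
  Distance 9: (row=5, col=3)
Total reachable: 22 (grid has 22 open cells total)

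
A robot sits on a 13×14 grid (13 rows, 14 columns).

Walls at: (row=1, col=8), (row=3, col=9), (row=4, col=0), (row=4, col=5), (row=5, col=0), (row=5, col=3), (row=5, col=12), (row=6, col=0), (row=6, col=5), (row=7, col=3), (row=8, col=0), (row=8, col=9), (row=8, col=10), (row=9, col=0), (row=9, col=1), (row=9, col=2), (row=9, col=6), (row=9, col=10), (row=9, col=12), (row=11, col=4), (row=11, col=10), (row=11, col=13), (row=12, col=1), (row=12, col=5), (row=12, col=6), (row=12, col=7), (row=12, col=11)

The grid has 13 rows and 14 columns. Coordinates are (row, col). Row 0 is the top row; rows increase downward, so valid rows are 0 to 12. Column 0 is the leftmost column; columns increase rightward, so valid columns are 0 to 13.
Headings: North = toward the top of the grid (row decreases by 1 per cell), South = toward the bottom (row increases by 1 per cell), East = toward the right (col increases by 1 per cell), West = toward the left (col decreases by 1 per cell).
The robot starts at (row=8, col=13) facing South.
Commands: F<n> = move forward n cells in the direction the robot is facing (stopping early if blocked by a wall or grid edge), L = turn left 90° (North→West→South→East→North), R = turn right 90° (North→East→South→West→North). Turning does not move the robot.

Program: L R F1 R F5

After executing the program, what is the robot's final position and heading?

Start: (row=8, col=13), facing South
  L: turn left, now facing East
  R: turn right, now facing South
  F1: move forward 1, now at (row=9, col=13)
  R: turn right, now facing West
  F5: move forward 0/5 (blocked), now at (row=9, col=13)
Final: (row=9, col=13), facing West

Answer: Final position: (row=9, col=13), facing West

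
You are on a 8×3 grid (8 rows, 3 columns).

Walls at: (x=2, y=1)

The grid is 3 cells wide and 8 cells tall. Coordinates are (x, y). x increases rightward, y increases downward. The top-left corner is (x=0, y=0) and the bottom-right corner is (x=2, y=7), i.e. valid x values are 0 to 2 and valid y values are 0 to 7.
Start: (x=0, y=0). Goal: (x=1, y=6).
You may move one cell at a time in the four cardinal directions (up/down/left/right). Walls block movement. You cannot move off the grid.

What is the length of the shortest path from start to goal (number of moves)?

Answer: Shortest path length: 7

Derivation:
BFS from (x=0, y=0) until reaching (x=1, y=6):
  Distance 0: (x=0, y=0)
  Distance 1: (x=1, y=0), (x=0, y=1)
  Distance 2: (x=2, y=0), (x=1, y=1), (x=0, y=2)
  Distance 3: (x=1, y=2), (x=0, y=3)
  Distance 4: (x=2, y=2), (x=1, y=3), (x=0, y=4)
  Distance 5: (x=2, y=3), (x=1, y=4), (x=0, y=5)
  Distance 6: (x=2, y=4), (x=1, y=5), (x=0, y=6)
  Distance 7: (x=2, y=5), (x=1, y=6), (x=0, y=7)  <- goal reached here
One shortest path (7 moves): (x=0, y=0) -> (x=1, y=0) -> (x=1, y=1) -> (x=1, y=2) -> (x=1, y=3) -> (x=1, y=4) -> (x=1, y=5) -> (x=1, y=6)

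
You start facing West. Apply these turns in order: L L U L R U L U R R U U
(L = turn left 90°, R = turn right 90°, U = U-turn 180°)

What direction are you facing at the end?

Start: West
  L (left (90° counter-clockwise)) -> South
  L (left (90° counter-clockwise)) -> East
  U (U-turn (180°)) -> West
  L (left (90° counter-clockwise)) -> South
  R (right (90° clockwise)) -> West
  U (U-turn (180°)) -> East
  L (left (90° counter-clockwise)) -> North
  U (U-turn (180°)) -> South
  R (right (90° clockwise)) -> West
  R (right (90° clockwise)) -> North
  U (U-turn (180°)) -> South
  U (U-turn (180°)) -> North
Final: North

Answer: Final heading: North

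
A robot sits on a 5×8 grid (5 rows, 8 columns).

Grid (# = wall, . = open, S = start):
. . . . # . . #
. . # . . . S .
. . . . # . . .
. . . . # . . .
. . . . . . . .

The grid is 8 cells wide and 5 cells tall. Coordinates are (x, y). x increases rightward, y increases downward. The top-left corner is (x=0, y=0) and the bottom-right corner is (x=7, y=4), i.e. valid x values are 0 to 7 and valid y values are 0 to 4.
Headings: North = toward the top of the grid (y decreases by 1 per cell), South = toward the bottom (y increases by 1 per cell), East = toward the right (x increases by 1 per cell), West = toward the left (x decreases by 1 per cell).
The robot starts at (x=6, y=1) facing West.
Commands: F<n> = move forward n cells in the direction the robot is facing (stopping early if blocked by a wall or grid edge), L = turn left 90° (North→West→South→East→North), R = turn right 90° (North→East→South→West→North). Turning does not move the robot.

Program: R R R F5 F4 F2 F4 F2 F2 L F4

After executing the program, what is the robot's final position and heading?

Answer: Final position: (x=7, y=4), facing East

Derivation:
Start: (x=6, y=1), facing West
  R: turn right, now facing North
  R: turn right, now facing East
  R: turn right, now facing South
  F5: move forward 3/5 (blocked), now at (x=6, y=4)
  F4: move forward 0/4 (blocked), now at (x=6, y=4)
  F2: move forward 0/2 (blocked), now at (x=6, y=4)
  F4: move forward 0/4 (blocked), now at (x=6, y=4)
  F2: move forward 0/2 (blocked), now at (x=6, y=4)
  F2: move forward 0/2 (blocked), now at (x=6, y=4)
  L: turn left, now facing East
  F4: move forward 1/4 (blocked), now at (x=7, y=4)
Final: (x=7, y=4), facing East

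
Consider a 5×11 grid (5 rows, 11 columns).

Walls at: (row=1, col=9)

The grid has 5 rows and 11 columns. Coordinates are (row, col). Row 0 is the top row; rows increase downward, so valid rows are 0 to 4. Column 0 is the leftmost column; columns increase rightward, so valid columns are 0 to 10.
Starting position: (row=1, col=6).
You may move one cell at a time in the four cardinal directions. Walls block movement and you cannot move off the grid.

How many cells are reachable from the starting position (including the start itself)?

Answer: Reachable cells: 54

Derivation:
BFS flood-fill from (row=1, col=6):
  Distance 0: (row=1, col=6)
  Distance 1: (row=0, col=6), (row=1, col=5), (row=1, col=7), (row=2, col=6)
  Distance 2: (row=0, col=5), (row=0, col=7), (row=1, col=4), (row=1, col=8), (row=2, col=5), (row=2, col=7), (row=3, col=6)
  Distance 3: (row=0, col=4), (row=0, col=8), (row=1, col=3), (row=2, col=4), (row=2, col=8), (row=3, col=5), (row=3, col=7), (row=4, col=6)
  Distance 4: (row=0, col=3), (row=0, col=9), (row=1, col=2), (row=2, col=3), (row=2, col=9), (row=3, col=4), (row=3, col=8), (row=4, col=5), (row=4, col=7)
  Distance 5: (row=0, col=2), (row=0, col=10), (row=1, col=1), (row=2, col=2), (row=2, col=10), (row=3, col=3), (row=3, col=9), (row=4, col=4), (row=4, col=8)
  Distance 6: (row=0, col=1), (row=1, col=0), (row=1, col=10), (row=2, col=1), (row=3, col=2), (row=3, col=10), (row=4, col=3), (row=4, col=9)
  Distance 7: (row=0, col=0), (row=2, col=0), (row=3, col=1), (row=4, col=2), (row=4, col=10)
  Distance 8: (row=3, col=0), (row=4, col=1)
  Distance 9: (row=4, col=0)
Total reachable: 54 (grid has 54 open cells total)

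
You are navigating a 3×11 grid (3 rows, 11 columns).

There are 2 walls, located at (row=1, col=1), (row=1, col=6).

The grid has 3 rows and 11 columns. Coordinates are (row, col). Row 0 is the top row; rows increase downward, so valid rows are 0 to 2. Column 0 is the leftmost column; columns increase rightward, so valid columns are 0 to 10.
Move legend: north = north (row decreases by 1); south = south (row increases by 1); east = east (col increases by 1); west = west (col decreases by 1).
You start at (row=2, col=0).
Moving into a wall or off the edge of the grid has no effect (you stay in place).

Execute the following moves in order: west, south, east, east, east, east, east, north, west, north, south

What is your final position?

Answer: Final position: (row=1, col=4)

Derivation:
Start: (row=2, col=0)
  west (west): blocked, stay at (row=2, col=0)
  south (south): blocked, stay at (row=2, col=0)
  east (east): (row=2, col=0) -> (row=2, col=1)
  east (east): (row=2, col=1) -> (row=2, col=2)
  east (east): (row=2, col=2) -> (row=2, col=3)
  east (east): (row=2, col=3) -> (row=2, col=4)
  east (east): (row=2, col=4) -> (row=2, col=5)
  north (north): (row=2, col=5) -> (row=1, col=5)
  west (west): (row=1, col=5) -> (row=1, col=4)
  north (north): (row=1, col=4) -> (row=0, col=4)
  south (south): (row=0, col=4) -> (row=1, col=4)
Final: (row=1, col=4)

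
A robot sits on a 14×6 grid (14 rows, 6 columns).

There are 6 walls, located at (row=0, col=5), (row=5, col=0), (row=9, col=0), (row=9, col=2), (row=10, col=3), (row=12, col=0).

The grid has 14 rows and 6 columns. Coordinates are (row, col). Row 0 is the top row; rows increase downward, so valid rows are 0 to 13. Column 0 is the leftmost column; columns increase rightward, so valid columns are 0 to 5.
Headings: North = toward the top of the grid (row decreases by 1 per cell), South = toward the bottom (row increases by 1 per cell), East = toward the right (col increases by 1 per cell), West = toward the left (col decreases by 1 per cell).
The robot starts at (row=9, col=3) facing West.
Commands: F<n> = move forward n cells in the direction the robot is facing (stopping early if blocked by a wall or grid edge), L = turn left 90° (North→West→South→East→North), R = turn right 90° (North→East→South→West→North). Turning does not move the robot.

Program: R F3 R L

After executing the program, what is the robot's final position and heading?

Answer: Final position: (row=6, col=3), facing North

Derivation:
Start: (row=9, col=3), facing West
  R: turn right, now facing North
  F3: move forward 3, now at (row=6, col=3)
  R: turn right, now facing East
  L: turn left, now facing North
Final: (row=6, col=3), facing North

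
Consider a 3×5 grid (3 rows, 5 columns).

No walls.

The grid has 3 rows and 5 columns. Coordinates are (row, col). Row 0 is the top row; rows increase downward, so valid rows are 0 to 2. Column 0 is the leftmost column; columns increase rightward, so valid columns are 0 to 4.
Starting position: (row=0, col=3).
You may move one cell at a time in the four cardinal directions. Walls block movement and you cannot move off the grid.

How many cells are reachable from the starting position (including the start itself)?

Answer: Reachable cells: 15

Derivation:
BFS flood-fill from (row=0, col=3):
  Distance 0: (row=0, col=3)
  Distance 1: (row=0, col=2), (row=0, col=4), (row=1, col=3)
  Distance 2: (row=0, col=1), (row=1, col=2), (row=1, col=4), (row=2, col=3)
  Distance 3: (row=0, col=0), (row=1, col=1), (row=2, col=2), (row=2, col=4)
  Distance 4: (row=1, col=0), (row=2, col=1)
  Distance 5: (row=2, col=0)
Total reachable: 15 (grid has 15 open cells total)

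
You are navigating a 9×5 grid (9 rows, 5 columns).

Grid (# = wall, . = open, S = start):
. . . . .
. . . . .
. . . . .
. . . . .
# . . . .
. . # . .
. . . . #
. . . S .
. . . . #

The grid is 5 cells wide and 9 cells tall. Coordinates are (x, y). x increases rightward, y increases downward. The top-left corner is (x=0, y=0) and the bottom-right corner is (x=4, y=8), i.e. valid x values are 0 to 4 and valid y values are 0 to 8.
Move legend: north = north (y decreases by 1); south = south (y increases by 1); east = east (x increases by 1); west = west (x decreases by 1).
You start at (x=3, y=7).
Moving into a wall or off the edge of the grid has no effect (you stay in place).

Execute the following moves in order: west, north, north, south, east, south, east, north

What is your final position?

Start: (x=3, y=7)
  west (west): (x=3, y=7) -> (x=2, y=7)
  north (north): (x=2, y=7) -> (x=2, y=6)
  north (north): blocked, stay at (x=2, y=6)
  south (south): (x=2, y=6) -> (x=2, y=7)
  east (east): (x=2, y=7) -> (x=3, y=7)
  south (south): (x=3, y=7) -> (x=3, y=8)
  east (east): blocked, stay at (x=3, y=8)
  north (north): (x=3, y=8) -> (x=3, y=7)
Final: (x=3, y=7)

Answer: Final position: (x=3, y=7)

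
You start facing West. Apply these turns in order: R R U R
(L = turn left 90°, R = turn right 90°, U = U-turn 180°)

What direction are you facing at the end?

Start: West
  R (right (90° clockwise)) -> North
  R (right (90° clockwise)) -> East
  U (U-turn (180°)) -> West
  R (right (90° clockwise)) -> North
Final: North

Answer: Final heading: North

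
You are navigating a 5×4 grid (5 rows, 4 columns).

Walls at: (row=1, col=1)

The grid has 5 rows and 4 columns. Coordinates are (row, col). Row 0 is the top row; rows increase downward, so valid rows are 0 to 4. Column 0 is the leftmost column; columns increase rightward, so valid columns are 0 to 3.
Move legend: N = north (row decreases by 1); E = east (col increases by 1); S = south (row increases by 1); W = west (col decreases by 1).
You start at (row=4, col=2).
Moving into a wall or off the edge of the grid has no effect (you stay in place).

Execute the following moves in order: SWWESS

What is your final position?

Answer: Final position: (row=4, col=1)

Derivation:
Start: (row=4, col=2)
  S (south): blocked, stay at (row=4, col=2)
  W (west): (row=4, col=2) -> (row=4, col=1)
  W (west): (row=4, col=1) -> (row=4, col=0)
  E (east): (row=4, col=0) -> (row=4, col=1)
  S (south): blocked, stay at (row=4, col=1)
  S (south): blocked, stay at (row=4, col=1)
Final: (row=4, col=1)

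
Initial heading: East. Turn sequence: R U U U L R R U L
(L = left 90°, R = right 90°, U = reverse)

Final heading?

Start: East
  R (right (90° clockwise)) -> South
  U (U-turn (180°)) -> North
  U (U-turn (180°)) -> South
  U (U-turn (180°)) -> North
  L (left (90° counter-clockwise)) -> West
  R (right (90° clockwise)) -> North
  R (right (90° clockwise)) -> East
  U (U-turn (180°)) -> West
  L (left (90° counter-clockwise)) -> South
Final: South

Answer: Final heading: South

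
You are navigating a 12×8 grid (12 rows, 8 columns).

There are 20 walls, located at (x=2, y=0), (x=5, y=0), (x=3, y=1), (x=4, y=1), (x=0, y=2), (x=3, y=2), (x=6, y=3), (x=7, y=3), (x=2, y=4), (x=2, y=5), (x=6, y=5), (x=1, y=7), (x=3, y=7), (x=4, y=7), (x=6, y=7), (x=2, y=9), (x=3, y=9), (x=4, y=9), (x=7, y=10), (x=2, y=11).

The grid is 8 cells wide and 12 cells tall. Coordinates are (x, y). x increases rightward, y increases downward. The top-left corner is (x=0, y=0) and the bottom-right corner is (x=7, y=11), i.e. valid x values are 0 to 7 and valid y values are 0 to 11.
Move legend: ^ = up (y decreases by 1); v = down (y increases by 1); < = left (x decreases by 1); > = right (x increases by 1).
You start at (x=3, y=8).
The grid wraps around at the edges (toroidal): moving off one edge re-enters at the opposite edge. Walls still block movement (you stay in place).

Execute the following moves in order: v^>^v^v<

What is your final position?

Start: (x=3, y=8)
  v (down): blocked, stay at (x=3, y=8)
  ^ (up): blocked, stay at (x=3, y=8)
  > (right): (x=3, y=8) -> (x=4, y=8)
  ^ (up): blocked, stay at (x=4, y=8)
  v (down): blocked, stay at (x=4, y=8)
  ^ (up): blocked, stay at (x=4, y=8)
  v (down): blocked, stay at (x=4, y=8)
  < (left): (x=4, y=8) -> (x=3, y=8)
Final: (x=3, y=8)

Answer: Final position: (x=3, y=8)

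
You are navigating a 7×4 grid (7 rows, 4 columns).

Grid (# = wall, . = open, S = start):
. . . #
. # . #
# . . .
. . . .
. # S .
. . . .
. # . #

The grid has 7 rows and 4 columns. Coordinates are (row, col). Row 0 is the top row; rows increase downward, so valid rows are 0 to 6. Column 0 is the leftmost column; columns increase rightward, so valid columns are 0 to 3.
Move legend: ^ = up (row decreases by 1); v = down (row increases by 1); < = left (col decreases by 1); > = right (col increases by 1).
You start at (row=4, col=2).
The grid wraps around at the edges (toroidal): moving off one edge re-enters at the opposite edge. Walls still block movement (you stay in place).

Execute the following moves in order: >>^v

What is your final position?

Start: (row=4, col=2)
  > (right): (row=4, col=2) -> (row=4, col=3)
  > (right): (row=4, col=3) -> (row=4, col=0)
  ^ (up): (row=4, col=0) -> (row=3, col=0)
  v (down): (row=3, col=0) -> (row=4, col=0)
Final: (row=4, col=0)

Answer: Final position: (row=4, col=0)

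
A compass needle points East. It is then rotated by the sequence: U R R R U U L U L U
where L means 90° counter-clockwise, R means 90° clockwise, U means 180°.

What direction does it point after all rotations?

Answer: Final heading: North

Derivation:
Start: East
  U (U-turn (180°)) -> West
  R (right (90° clockwise)) -> North
  R (right (90° clockwise)) -> East
  R (right (90° clockwise)) -> South
  U (U-turn (180°)) -> North
  U (U-turn (180°)) -> South
  L (left (90° counter-clockwise)) -> East
  U (U-turn (180°)) -> West
  L (left (90° counter-clockwise)) -> South
  U (U-turn (180°)) -> North
Final: North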